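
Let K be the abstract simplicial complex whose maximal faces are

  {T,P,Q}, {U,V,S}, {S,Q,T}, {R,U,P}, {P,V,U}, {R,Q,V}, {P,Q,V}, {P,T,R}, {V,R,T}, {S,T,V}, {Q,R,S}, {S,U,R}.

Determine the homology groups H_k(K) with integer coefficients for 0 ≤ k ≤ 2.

H_0 ≅ Z,  H_1 ≅ Z/2,  H_2 = 0.

We work with the vertex ordering P < Q < R < S < T < U < V. The simplices of K, each written with vertices in increasing order, are:

  0-simplices (7): P, Q, R, S, T, U, V
  1-simplices (18): PQ, PR, PT, PU, PV, QR, QS, QT, QV, RS, RT, RU, RV, ST, SU, SV, TV, UV
  2-simplices (12): PQT, PQV, PRT, PRU, PUV, QRS, QRV, QST, RSU, RTV, STV, SUV

so the chain groups are C_0 ≅ Z^7, C_1 ≅ Z^18, C_2 ≅ Z^12.

Boundary ∂_1: C_1 → C_0 sends each edge [p,q] (with p < q) to q − p.
This gives a 7×18 integer matrix of rank 6; reducing to Smith normal form yields diagonal entries (1,1,1,1,1,1).

The boundary map ∂_2: C_2 → C_1 maps a triangle to the signed sum of its edges. For instance
  ∂SUV = UV − SV + SU,
  ∂PQV = QV − PV + PQ.
This gives a 18×12 integer matrix of rank 12; reducing to Smith normal form yields diagonal entries (1,1,1,1,1,1,1,1,1,1,1,2).

Reading off H_k = ker ∂_k / im ∂_{k+1}:

  H_0: rank C_0 − rank ∂_1 = 7 − 6 = 1, and the invariant factors of ∂_1 are all 1, so H_0 = Z.
  H_1: rank ker ∂_1 − rank ∂_2 = (18 − 6) − 12 = 0, and ∂_2 has invariant factor 2 > 1, so H_1 = Z/2.
  H_2: rank ker ∂_2 − rank ∂_3 = (12 − 12) − 0 = 0, and there is no ∂_3, so H_2 = 0.

As a check, the Euler characteristic is 7 − 18 + 12 = 1, which agrees with 1 − 0 + 0 = 1.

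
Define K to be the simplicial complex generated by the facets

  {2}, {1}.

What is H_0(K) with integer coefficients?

K has 2 vertices.
rank ∂_0 = 0, rank ∂_1 = 0 ⇒ b_0 = 2 − 0 − 0 = 2. So H_0 = Z^2.

H_0 = Z^2.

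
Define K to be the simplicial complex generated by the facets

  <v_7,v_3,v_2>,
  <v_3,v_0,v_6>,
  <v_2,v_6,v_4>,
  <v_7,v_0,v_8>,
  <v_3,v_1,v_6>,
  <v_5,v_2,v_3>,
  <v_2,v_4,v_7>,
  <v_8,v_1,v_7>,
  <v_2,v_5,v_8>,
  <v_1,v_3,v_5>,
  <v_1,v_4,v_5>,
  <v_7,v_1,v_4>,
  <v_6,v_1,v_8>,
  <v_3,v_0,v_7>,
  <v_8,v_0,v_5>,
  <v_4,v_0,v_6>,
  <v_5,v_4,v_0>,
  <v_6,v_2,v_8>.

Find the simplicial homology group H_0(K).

H_0 ≅ Z.

Take the total order v_0 < v_1 < v_2 < v_3 < v_4 < v_5 < v_6 < v_7 < v_8 on the vertex set. Then K (dimension 2) consists of the simplices:

  0-simplices (9): [v_0], [v_1], [v_2], [v_3], [v_4], [v_5], [v_6], [v_7], [v_8]
  1-simplices (27): (27 of them)
  2-simplices (18): (18 of them)

giving chain groups C_0 ≅ Z^9, C_1 ≅ Z^27, C_2 ≅ Z^18.

The boundary map ∂_1: C_1 → C_0 maps an edge to its endpoints' difference, ∂[p,q] = q − p.
The resulting 9×27 matrix has rank 8, and its Smith normal form has invariant factors (1,1,1,1,1,1,1,1).

Boundary ∂_2: C_2 → C_1 maps a triangle to the signed sum of its edges. For instance
  ∂[v_2,v_3,v_7] = [v_3,v_7] − [v_2,v_7] + [v_2,v_3],
  ∂[v_2,v_5,v_8] = [v_5,v_8] − [v_2,v_8] + [v_2,v_5].
As a 27×18 matrix over Z this has rank 17, with invariant factors (1,1,1,1,1,1,1,1,1,1,1,1,1,1,1,1,1).

From H_k ≅ ker(∂_k) / im(∂_{k+1}) we obtain:

  H_0: rank C_0 − rank ∂_1 = 9 − 8 = 1, and the invariant factors of ∂_1 are all 1, so H_0 = Z.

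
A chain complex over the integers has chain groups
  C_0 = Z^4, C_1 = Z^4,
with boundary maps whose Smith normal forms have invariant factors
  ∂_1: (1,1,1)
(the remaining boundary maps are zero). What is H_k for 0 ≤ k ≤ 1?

H_0: b_0 = 4 − 0 − 3 = 1; torsion from ∂_1 factors > 1: none. So H_0 = Z.
H_1: b_1 = 4 − 3 − 0 = 1; torsion from ∂_2 factors > 1: none. So H_1 = Z.

H_0 = Z,  H_1 = Z.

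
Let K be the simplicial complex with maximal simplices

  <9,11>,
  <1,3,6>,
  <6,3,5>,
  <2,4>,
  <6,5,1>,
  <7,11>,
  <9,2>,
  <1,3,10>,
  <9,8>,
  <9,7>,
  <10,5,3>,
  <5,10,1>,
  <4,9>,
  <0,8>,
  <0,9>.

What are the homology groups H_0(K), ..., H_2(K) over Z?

H_0 ≅ Z^2,  H_1 ≅ Z^3,  H_2 ≅ Z.

Take the total order 0 < 1 < 2 < 3 < 4 < 5 < 6 < 7 < 8 < 9 < 10 < 11 on the vertex set. Then K (dimension 2) consists of the simplices:

  0-simplices (12): [0], [1], [2], [3], [4], [5], [6], [7], [8], [9], [10], [11]
  1-simplices (18): [0,8], [0,9], [1,3], [1,5], [1,6], [1,10], [2,4], [2,9], [3,5], [3,6], [3,10], [4,9], [5,6], [5,10], [7,9], [7,11], [8,9], [9,11]
  2-simplices (6): [1,3,6], [1,3,10], [1,5,6], [1,5,10], [3,5,6], [3,5,10]

so the chain groups are C_0 ≅ Z^12, C_1 ≅ Z^18, C_2 ≅ Z^6.

∂_1: C_1 → C_0 is given by ∂[p,q] = [q] − [p]. For instance
  ∂[5,6] = [6] − [5].
The 12×18 boundary matrix has rank 10 and Smith normal form diag(1,1,1,1,1,1,1,1,1,1).

∂_2: C_2 → C_1 maps a triangle to the signed sum of its edges. For instance
  ∂[3,5,6] = [5,6] − [3,6] + [3,5],
  ∂[1,3,10] = [3,10] − [1,10] + [1,3].
As a 18×6 matrix over Z this has rank 5, with invariant factors (1,1,1,1,1).

Computing H_k = (kernel of ∂_k) / (image of ∂_{k+1}):

  H_0: rank C_0 − rank ∂_1 = 12 − 10 = 2, and the invariant factors of ∂_1 are all 1, so H_0 ≅ Z^2.
  H_1: rank ker ∂_1 − rank ∂_2 = (18 − 10) − 5 = 3, and the invariant factors of ∂_2 are all 1, so H_1 ≅ Z^3.
  H_2: rank ker ∂_2 − rank ∂_3 = (6 − 5) − 0 = 1, and there is no ∂_3, so H_2 ≅ Z.

As a check, the Euler characteristic is 12 − 18 + 6 = 0, which agrees with 2 − 3 + 1 = 0.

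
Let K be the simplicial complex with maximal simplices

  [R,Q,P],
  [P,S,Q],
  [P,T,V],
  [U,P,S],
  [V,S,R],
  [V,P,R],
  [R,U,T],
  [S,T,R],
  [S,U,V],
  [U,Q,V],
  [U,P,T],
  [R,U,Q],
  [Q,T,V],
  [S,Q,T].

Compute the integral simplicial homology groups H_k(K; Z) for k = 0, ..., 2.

We work with the vertex ordering P < Q < R < S < T < U < V. The simplices of K, each written with vertices in increasing order, are:

  0-simplices (7): P, Q, R, S, T, U, V
  1-simplices (21): PQ, PR, PS, PT, PU, PV, QR, QS, QT, QU, QV, RS, RT, RU, RV, ST, SU, SV, TU, TV, UV
  2-simplices (14): PQR, PQS, PRV, PSU, PTU, PTV, QRU, QST, QTV, QUV, RST, RSV, RTU, SUV

so the chain groups are C_0 ≅ Z^7, C_1 ≅ Z^21, C_2 ≅ Z^14.

Boundary ∂_1: C_1 → C_0 sends each edge [p,q] (with p < q) to q − p. For instance
  ∂TU = U − T.
The 7×21 boundary matrix has rank 6 and Smith normal form diag(1,1,1,1,1,1).

Boundary ∂_2: C_2 → C_1 acts by ∂[p,q,r] = [q,r] − [p,r] + [p,q]. For instance
  ∂SUV = UV − SV + SU,
  ∂PRV = RV − PV + PR.
The 21×14 boundary matrix has rank 13 and Smith normal form diag(1,1,1,1,1,1,1,1,1,1,1,1,1).

From H_k ≅ ker(∂_k) / im(∂_{k+1}) we obtain:

  H_0: rank C_0 − rank ∂_1 = 7 − 6 = 1, and the invariant factors of ∂_1 are all 1, so H_0 ≅ Z.
  H_1: rank ker ∂_1 − rank ∂_2 = (21 − 6) − 13 = 2, and the invariant factors of ∂_2 are all 1, so H_1 ≅ Z^2.
  H_2: rank ker ∂_2 − rank ∂_3 = (14 − 13) − 0 = 1, and there is no ∂_3, so H_2 ≅ Z.

(K is a triangulation of the torus T^2.)

H_0 = Z,  H_1 = Z^2,  H_2 = Z.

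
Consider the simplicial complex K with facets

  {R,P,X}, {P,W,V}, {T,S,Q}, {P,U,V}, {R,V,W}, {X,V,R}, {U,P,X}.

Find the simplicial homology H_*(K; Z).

H_0 = Z^2,  H_1 = Z,  H_2 = 0.

Take the total order P < Q < R < S < T < U < V < W < X on the vertex set. Then K (dimension 2) consists of the simplices:

  0-simplices (9): P, Q, R, S, T, U, V, W, X
  1-simplices (15): PR, PU, PV, PW, PX, QS, QT, RV, RW, RX, ST, UV, UX, VW, VX
  2-simplices (7): PRX, PUV, PUX, PVW, QST, RVW, RVX

Hence C_0 ≅ Z^9, C_1 ≅ Z^15, C_2 ≅ Z^7.

∂_1: C_1 → C_0 is given by ∂[p,q] = [q] − [p].
As a 9×15 matrix over Z this has rank 7, with invariant factors (1,1,1,1,1,1,1).

∂_2: C_2 → C_1 acts by ∂[p,q,r] = [q,r] − [p,r] + [p,q]. For instance
  ∂PUV = UV − PV + PU,
  ∂QST = ST − QT + QS.
As a 15×7 matrix over Z this has rank 7, with invariant factors (1,1,1,1,1,1,1).

Now H_k = ker ∂_k / im ∂_{k+1}, so:

  H_0: rank C_0 − rank ∂_1 = 9 − 7 = 2, and the invariant factors of ∂_1 are all 1, so H_0 ≅ Z^2.
  H_1: rank ker ∂_1 − rank ∂_2 = (15 − 7) − 7 = 1, and the invariant factors of ∂_2 are all 1, so H_1 ≅ Z.
  H_2: rank ker ∂_2 − rank ∂_3 = (7 − 7) − 0 = 0, and there is no ∂_3, so H_2 ≅ 0.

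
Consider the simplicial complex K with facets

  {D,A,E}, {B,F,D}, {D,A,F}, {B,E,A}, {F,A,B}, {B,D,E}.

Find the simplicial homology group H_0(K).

Take the total order A < B < D < E < F on the vertex set. Then K (dimension 2) consists of the simplices:

  0-simplices (5): A, B, D, E, F
  1-simplices (9): AB, AD, AE, AF, BD, BE, BF, DE, DF
  2-simplices (6): ABE, ABF, ADE, ADF, BDE, BDF

Hence C_0 ≅ Z^5, C_1 ≅ Z^9, C_2 ≅ Z^6.

∂_1: C_1 → C_0 maps an edge to its endpoints' difference, ∂[p,q] = q − p. For instance
  ∂AE = E − A.
This gives a 5×9 integer matrix of rank 4; reducing to Smith normal form yields diagonal entries (1,1,1,1).

Boundary ∂_2: C_2 → C_1 sends each 2-simplex [p,q,r] to [q,r] − [p,r] + [p,q]. For instance
  ∂ADF = DF − AF + AD,
  ∂ADE = DE − AE + AD.
The resulting 9×6 matrix has rank 5, and its Smith normal form has invariant factors (1,1,1,1,1).

Reading off H_k = ker ∂_k / im ∂_{k+1}:

  H_0: rank C_0 − rank ∂_1 = 5 − 4 = 1, and the invariant factors of ∂_1 are all 1, so H_0 ≅ Z.

(K is a triangulation of the 2-sphere S^2.)

H_0 ≅ Z.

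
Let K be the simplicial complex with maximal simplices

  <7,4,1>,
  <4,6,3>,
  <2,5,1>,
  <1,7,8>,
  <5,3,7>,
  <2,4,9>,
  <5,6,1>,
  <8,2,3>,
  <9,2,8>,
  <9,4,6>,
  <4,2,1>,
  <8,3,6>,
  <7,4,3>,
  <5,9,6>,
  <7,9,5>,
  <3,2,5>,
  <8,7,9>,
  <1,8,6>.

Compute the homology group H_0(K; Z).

Take the total order 1 < 2 < 3 < 4 < 5 < 6 < 7 < 8 < 9 on the vertex set. Then K (dimension 2) consists of the simplices:

  0-simplices (9): [1], [2], [3], [4], [5], [6], [7], [8], [9]
  1-simplices (27): (27 of them)
  2-simplices (18): [1,2,4], [1,2,5], [1,4,7], [1,5,6], [1,6,8], [1,7,8], [2,3,5], [2,3,8], [2,4,9], [2,8,9], [3,4,6], [3,4,7], [3,5,7], [3,6,8], [4,6,9], [5,6,9], [5,7,9], [7,8,9]

giving chain groups C_0 ≅ Z^9, C_1 ≅ Z^27, C_2 ≅ Z^18.

Boundary ∂_1: C_1 → C_0 maps an edge to its endpoints' difference, ∂[p,q] = q − p.
The resulting 9×27 matrix has rank 8, and its Smith normal form has invariant factors (1,1,1,1,1,1,1,1).

∂_2: C_2 → C_1 sends each 2-simplex [p,q,r] to [q,r] − [p,r] + [p,q]. For instance
  ∂[4,6,9] = [6,9] − [4,9] + [4,6],
  ∂[1,7,8] = [7,8] − [1,8] + [1,7].
This gives a 27×18 integer matrix of rank 17; reducing to Smith normal form yields diagonal entries (1,1,1,1,1,1,1,1,1,1,1,1,1,1,1,1,1).

Computing H_k = (kernel of ∂_k) / (image of ∂_{k+1}):

  H_0: rank C_0 − rank ∂_1 = 9 − 8 = 1, and the invariant factors of ∂_1 are all 1, so H_0 ≅ Z.

H_0 ≅ Z.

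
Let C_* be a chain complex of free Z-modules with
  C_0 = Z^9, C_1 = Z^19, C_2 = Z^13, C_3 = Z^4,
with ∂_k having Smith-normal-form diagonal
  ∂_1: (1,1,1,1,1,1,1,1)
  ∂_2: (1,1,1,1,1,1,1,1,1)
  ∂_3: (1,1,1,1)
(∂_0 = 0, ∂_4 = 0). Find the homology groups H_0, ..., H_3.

H_0: b_0 = 9 − 0 − 8 = 1; torsion from ∂_1 factors > 1: none. So H_0 ≅ Z.
H_1: b_1 = 19 − 8 − 9 = 2; torsion from ∂_2 factors > 1: none. So H_1 ≅ Z^2.
H_2: b_2 = 13 − 9 − 4 = 0; torsion from ∂_3 factors > 1: none. So H_2 ≅ 0.
H_3: b_3 = 4 − 4 − 0 = 0; torsion from ∂_4 factors > 1: none. So H_3 ≅ 0.

H_0 ≅ Z,  H_1 ≅ Z^2,  H_2 = 0,  H_3 = 0.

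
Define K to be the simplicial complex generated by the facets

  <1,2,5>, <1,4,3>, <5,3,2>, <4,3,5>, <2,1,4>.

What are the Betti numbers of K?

Fix the vertex order 1 < 2 < 3 < 4 < 5 and write every simplex with vertices in increasing order. Then dim K = 2 and the simplices of K are:

  0-simplices (5): [1], [2], [3], [4], [5]
  1-simplices (10): [1,2], [1,3], [1,4], [1,5], [2,3], [2,4], [2,5], [3,4], [3,5], [4,5]
  2-simplices (5): [1,2,4], [1,2,5], [1,3,4], [2,3,5], [3,4,5]

Hence C_0 ≅ Z^5, C_1 ≅ Z^10, C_2 ≅ Z^5.

∂_1: C_1 → C_0 is given by ∂[p,q] = [q] − [p]. For instance
  ∂[4,5] = [5] − [4].
This gives a 5×10 integer matrix of rank 4; reducing to Smith normal form yields diagonal entries (1,1,1,1).

∂_2: C_2 → C_1 maps a triangle to the signed sum of its edges. For instance
  ∂[2,3,5] = [3,5] − [2,5] + [2,3],
  ∂[1,2,5] = [2,5] − [1,5] + [1,2].
This gives a 10×5 integer matrix of rank 5; reducing to Smith normal form yields diagonal entries (1,1,1,1,1).

Now H_k = ker ∂_k / im ∂_{k+1}, so:

  H_0: rank C_0 − rank ∂_1 = 5 − 4 = 1, and the invariant factors of ∂_1 are all 1, so H_0 ≅ Z.
  H_1: rank ker ∂_1 − rank ∂_2 = (10 − 4) − 5 = 1, and the invariant factors of ∂_2 are all 1, so H_1 ≅ Z.
  H_2: rank ker ∂_2 − rank ∂_3 = (5 − 5) − 0 = 0, and there is no ∂_3, so H_2 ≅ 0.

Hence the Betti numbers are b_0 = 1, b_1 = 1, b_2 = 0.

b_0 = 1, b_1 = 1, b_2 = 0.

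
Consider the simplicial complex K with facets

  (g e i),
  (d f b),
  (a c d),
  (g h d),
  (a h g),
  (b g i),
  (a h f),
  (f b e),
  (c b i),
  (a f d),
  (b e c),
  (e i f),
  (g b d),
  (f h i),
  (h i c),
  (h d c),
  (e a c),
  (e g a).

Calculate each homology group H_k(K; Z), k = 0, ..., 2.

H_0 ≅ Z,  H_1 ≅ Z ⊕ Z_2,  H_2 = 0.

Order the vertices as a < b < c < d < e < f < g < h < i. Listing each simplex with vertices in this order, K has dimension 2 with simplices:

  0-simplices (9): a, b, c, d, e, f, g, h, i
  1-simplices (27): ac, ad, ae, af, ag, ah, bc, bd, be, bf, bg, bi, cd, ce, ch, ci, df, dg, dh, ef, eg, ei, fh, fi, gh, gi, hi
  2-simplices (18): acd, ace, adf, aeg, afh, agh, bce, bci, bdf, bdg, bef, bgi, cdh, chi, dgh, efi, egi, fhi

giving chain groups C_0 ≅ Z^9, C_1 ≅ Z^27, C_2 ≅ Z^18.

The boundary map ∂_1: C_1 → C_0 maps an edge to its endpoints' difference, ∂[p,q] = q − p. For instance
  ∂af = f − a.
This gives a 9×27 integer matrix of rank 8; reducing to Smith normal form yields diagonal entries (1,1,1,1,1,1,1,1).

Boundary ∂_2: C_2 → C_1 acts by ∂[p,q,r] = [q,r] − [p,r] + [p,q]. For instance
  ∂ace = ce − ae + ac,
  ∂agh = gh − ah + ag.
As a 27×18 matrix over Z this has rank 18, with invariant factors (1,1,1,1,1,1,1,1,1,1,1,1,1,1,1,1,1,2).

Now H_k = ker ∂_k / im ∂_{k+1}, so:

  H_0: rank C_0 − rank ∂_1 = 9 − 8 = 1, and the invariant factors of ∂_1 are all 1, so H_0 ≅ Z.
  H_1: rank ker ∂_1 − rank ∂_2 = (27 − 8) − 18 = 1, and ∂_2 has invariant factor 2 > 1, so H_1 ≅ Z ⊕ Z_2.
  H_2: rank ker ∂_2 − rank ∂_3 = (18 − 18) − 0 = 0, and there is no ∂_3, so H_2 ≅ 0.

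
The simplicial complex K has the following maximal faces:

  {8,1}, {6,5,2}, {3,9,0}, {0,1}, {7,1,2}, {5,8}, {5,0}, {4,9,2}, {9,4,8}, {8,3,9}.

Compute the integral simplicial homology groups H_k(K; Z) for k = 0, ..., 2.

Fix the vertex order 0 < 1 < 2 < 3 < 4 < 5 < 6 < 7 < 8 < 9 and write every simplex with vertices in increasing order. Then dim K = 2 and the simplices of K are:

  0-simplices (10): [0], [1], [2], [3], [4], [5], [6], [7], [8], [9]
  1-simplices (19): [0,1], [0,3], [0,5], [0,9], [1,2], [1,7], [1,8], [2,4], [2,5], [2,6], [2,7], [2,9], [3,8], [3,9], [4,8], [4,9], [5,6], [5,8], [8,9]
  2-simplices (6): [0,3,9], [1,2,7], [2,4,9], [2,5,6], [3,8,9], [4,8,9]

giving chain groups C_0 ≅ Z^10, C_1 ≅ Z^19, C_2 ≅ Z^6.

∂_1: C_1 → C_0 is given by ∂[p,q] = [q] − [p].
The 10×19 boundary matrix has rank 9 and Smith normal form diag(1,1,1,1,1,1,1,1,1).

Boundary ∂_2: C_2 → C_1 sends each 2-simplex [p,q,r] to [q,r] − [p,r] + [p,q]. For instance
  ∂[2,5,6] = [5,6] − [2,6] + [2,5],
  ∂[0,3,9] = [3,9] − [0,9] + [0,3].
The 19×6 boundary matrix has rank 6 and Smith normal form diag(1,1,1,1,1,1).

From H_k ≅ ker(∂_k) / im(∂_{k+1}) we obtain:

  H_0: rank C_0 − rank ∂_1 = 10 − 9 = 1, and the invariant factors of ∂_1 are all 1, so H_0 = Z.
  H_1: rank ker ∂_1 − rank ∂_2 = (19 − 9) − 6 = 4, and the invariant factors of ∂_2 are all 1, so H_1 = Z^4.
  H_2: rank ker ∂_2 − rank ∂_3 = (6 − 6) − 0 = 0, and there is no ∂_3, so H_2 = 0.

As a check, the Euler characteristic is 10 − 19 + 6 = -3, which agrees with 1 − 4 + 0 = -3.

H_0 ≅ Z,  H_1 ≅ Z^4,  H_2 = 0.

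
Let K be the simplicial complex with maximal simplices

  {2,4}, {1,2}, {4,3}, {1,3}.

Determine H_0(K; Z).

Take the total order 1 < 2 < 3 < 4 on the vertex set. Then K (dimension 1) consists of the simplices:

  0-simplices (4): [1], [2], [3], [4]
  1-simplices (4): [1,2], [1,3], [2,4], [3,4]

Hence C_0 ≅ Z^4, C_1 ≅ Z^4.

Boundary ∂_1: C_1 → C_0 maps an edge to its endpoints' difference, ∂[p,q] = q − p. For instance
  ∂[1,3] = [3] − [1].
As a 4×4 matrix over Z this has rank 3, with invariant factors (1,1,1).

Now H_k = ker ∂_k / im ∂_{k+1}, so:

  H_0: rank C_0 − rank ∂_1 = 4 − 3 = 1, and the invariant factors of ∂_1 are all 1, so H_0 ≅ Z.

H_0 ≅ Z.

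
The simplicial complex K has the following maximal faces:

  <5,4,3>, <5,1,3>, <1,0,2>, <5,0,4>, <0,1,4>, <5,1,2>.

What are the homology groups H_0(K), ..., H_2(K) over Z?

H_0 ≅ Z,  H_1 ≅ Z,  H_2 = 0.

Order the vertices as 0 < 1 < 2 < 3 < 4 < 5. Listing each simplex with vertices in this order, K has dimension 2 with simplices:

  0-simplices (6): [0], [1], [2], [3], [4], [5]
  1-simplices (12): [0,1], [0,2], [0,4], [0,5], [1,2], [1,3], [1,4], [1,5], [2,5], [3,4], [3,5], [4,5]
  2-simplices (6): [0,1,2], [0,1,4], [0,4,5], [1,2,5], [1,3,5], [3,4,5]

Hence C_0 ≅ Z^6, C_1 ≅ Z^12, C_2 ≅ Z^6.

Boundary ∂_1: C_1 → C_0 sends each edge [p,q] (with p < q) to q − p. For instance
  ∂[1,4] = [4] − [1].
The 6×12 boundary matrix has rank 5 and Smith normal form diag(1,1,1,1,1).

∂_2: C_2 → C_1 sends each 2-simplex [p,q,r] to [q,r] − [p,r] + [p,q]. For instance
  ∂[3,4,5] = [4,5] − [3,5] + [3,4],
  ∂[0,4,5] = [4,5] − [0,5] + [0,4].
The resulting 12×6 matrix has rank 6, and its Smith normal form has invariant factors (1,1,1,1,1,1).

Computing H_k = (kernel of ∂_k) / (image of ∂_{k+1}):

  H_0: rank C_0 − rank ∂_1 = 6 − 5 = 1, and the invariant factors of ∂_1 are all 1, so H_0 = Z.
  H_1: rank ker ∂_1 − rank ∂_2 = (12 − 5) − 6 = 1, and the invariant factors of ∂_2 are all 1, so H_1 = Z.
  H_2: rank ker ∂_2 − rank ∂_3 = (6 − 6) − 0 = 0, and there is no ∂_3, so H_2 = 0.

(K is a triangulation of the cylinder S^1 x I.)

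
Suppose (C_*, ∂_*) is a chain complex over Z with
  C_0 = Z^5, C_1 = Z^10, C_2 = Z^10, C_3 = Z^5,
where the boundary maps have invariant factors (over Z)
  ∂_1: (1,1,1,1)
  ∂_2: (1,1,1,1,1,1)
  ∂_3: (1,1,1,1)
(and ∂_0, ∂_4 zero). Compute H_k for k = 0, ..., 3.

H_0 ≅ Z,  H_1 = 0,  H_2 = 0,  H_3 ≅ Z.

H_0: b_0 = 5 − 0 − 4 = 1; torsion from ∂_1 factors > 1: none. So H_0 ≅ Z.
H_1: b_1 = 10 − 4 − 6 = 0; torsion from ∂_2 factors > 1: none. So H_1 ≅ 0.
H_2: b_2 = 10 − 6 − 4 = 0; torsion from ∂_3 factors > 1: none. So H_2 ≅ 0.
H_3: b_3 = 5 − 4 − 0 = 1; torsion from ∂_4 factors > 1: none. So H_3 ≅ Z.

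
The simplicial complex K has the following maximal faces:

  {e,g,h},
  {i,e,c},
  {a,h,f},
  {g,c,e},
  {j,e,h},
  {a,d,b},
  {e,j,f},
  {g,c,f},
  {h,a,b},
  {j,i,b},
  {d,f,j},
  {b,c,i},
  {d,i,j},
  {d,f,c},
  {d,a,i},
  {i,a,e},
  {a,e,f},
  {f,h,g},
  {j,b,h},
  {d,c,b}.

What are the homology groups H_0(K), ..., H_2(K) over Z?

H_0 = Z,  H_1 = Z ⊕ Z/2,  H_2 = 0.

Order the vertices as a < b < c < d < e < f < g < h < i < j. Listing each simplex with vertices in this order, K has dimension 2 with simplices:

  0-simplices (10): a, b, c, d, e, f, g, h, i, j
  1-simplices (30): ab, ad, ae, af, ah, ai, bc, bd, bh, bi, bj, cd, ce, cf, cg, ci, df, di, dj, ef, eg, eh, ei, ej, fg, fh, fj, gh, hj, ij
  2-simplices (20): abd, abh, adi, aef, aei, afh, bcd, bci, bhj, bij, cdf, ceg, cei, cfg, dfj, dij, efj, egh, ehj, fgh

so the chain groups are C_0 ≅ Z^10, C_1 ≅ Z^30, C_2 ≅ Z^20.

The boundary map ∂_1: C_1 → C_0 maps an edge to its endpoints' difference, ∂[p,q] = q − p.
As a 10×30 matrix over Z this has rank 9, with invariant factors (1,1,1,1,1,1,1,1,1).

Boundary ∂_2: C_2 → C_1 acts by ∂[p,q,r] = [q,r] − [p,r] + [p,q]. For instance
  ∂abd = bd − ad + ab,
  ∂cfg = fg − cg + cf.
This gives a 30×20 integer matrix of rank 20; reducing to Smith normal form yields diagonal entries (1,1,1,1,1,1,1,1,1,1,1,1,1,1,1,1,1,1,1,2).

Reading off H_k = ker ∂_k / im ∂_{k+1}:

  H_0: rank C_0 − rank ∂_1 = 10 − 9 = 1, and the invariant factors of ∂_1 are all 1, so H_0 ≅ Z.
  H_1: rank ker ∂_1 − rank ∂_2 = (30 − 9) − 20 = 1, and ∂_2 has invariant factor 2 > 1, so H_1 ≅ Z ⊕ Z/2.
  H_2: rank ker ∂_2 − rank ∂_3 = (20 − 20) − 0 = 0, and there is no ∂_3, so H_2 ≅ 0.

As a check, the Euler characteristic is 10 − 30 + 20 = 0, which agrees with 1 − 1 + 0 = 0.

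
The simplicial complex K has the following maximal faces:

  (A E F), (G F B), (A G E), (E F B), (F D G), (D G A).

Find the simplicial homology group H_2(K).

H_2 = 0.

Take the total order A < B < D < E < F < G on the vertex set. Then K (dimension 2) consists of the simplices:

  0-simplices (6): A, B, D, E, F, G
  1-simplices (12): AD, AE, AF, AG, BE, BF, BG, DF, DG, EF, EG, FG
  2-simplices (6): ADG, AEF, AEG, BEF, BFG, DFG

so the chain groups are C_0 ≅ Z^6, C_1 ≅ Z^12, C_2 ≅ Z^6.

Boundary ∂_1: C_1 → C_0 is given by ∂[p,q] = [q] − [p]. For instance
  ∂BG = G − B.
As a 6×12 matrix over Z this has rank 5, with invariant factors (1,1,1,1,1).

∂_2: C_2 → C_1 maps a triangle to the signed sum of its edges. For instance
  ∂ADG = DG − AG + AD,
  ∂AEF = EF − AF + AE.
This gives a 12×6 integer matrix of rank 6; reducing to Smith normal form yields diagonal entries (1,1,1,1,1,1).

Computing H_k = (kernel of ∂_k) / (image of ∂_{k+1}):

  H_2: rank ker ∂_2 − rank ∂_3 = (6 − 6) − 0 = 0, and there is no ∂_3, so H_2 ≅ 0.

(K is a triangulation of the cylinder S^1 x I.)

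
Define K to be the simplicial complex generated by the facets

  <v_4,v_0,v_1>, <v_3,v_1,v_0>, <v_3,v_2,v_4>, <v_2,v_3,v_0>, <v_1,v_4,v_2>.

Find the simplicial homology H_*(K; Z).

K has 5 vertices, 10 edges, 5 triangles.
rank ∂_0 = 0, rank ∂_1 = 4 ⇒ b_0 = 5 − 0 − 4 = 1; all invariant factors of ∂_1 are 1 so no torsion. So H_0 ≅ Z.
rank ∂_1 = 4, rank ∂_2 = 5 ⇒ b_1 = 10 − 4 − 5 = 1; all invariant factors of ∂_2 are 1 so no torsion. So H_1 ≅ Z.
rank ∂_2 = 5, rank ∂_3 = 0 ⇒ b_2 = 5 − 5 − 0 = 0. So H_2 ≅ 0.

H_0 ≅ Z,  H_1 ≅ Z,  H_2 = 0.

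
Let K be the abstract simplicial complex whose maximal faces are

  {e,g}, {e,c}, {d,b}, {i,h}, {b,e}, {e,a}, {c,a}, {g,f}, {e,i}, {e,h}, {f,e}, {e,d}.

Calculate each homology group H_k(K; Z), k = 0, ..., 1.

H_0 = Z,  H_1 = Z^4.

Fix the vertex order a < b < c < d < e < f < g < h < i and write every simplex with vertices in increasing order. Then dim K = 1 and the simplices of K are:

  0-simplices (9): a, b, c, d, e, f, g, h, i
  1-simplices (12): ac, ae, bd, be, ce, de, ef, eg, eh, ei, fg, hi

Hence C_0 ≅ Z^9, C_1 ≅ Z^12.

∂_1: C_1 → C_0 maps an edge to its endpoints' difference, ∂[p,q] = q − p. For instance
  ∂ce = e − c.
As a 9×12 matrix over Z this has rank 8, with invariant factors (1,1,1,1,1,1,1,1).

Now H_k = ker ∂_k / im ∂_{k+1}, so:

  H_0: rank C_0 − rank ∂_1 = 9 − 8 = 1, and the invariant factors of ∂_1 are all 1, so H_0 = Z.
  H_1: rank ker ∂_1 − rank ∂_2 = (12 − 8) − 0 = 4, and there is no ∂_2, so H_1 = Z^4.

As a check, the Euler characteristic is 9 − 12 = -3, which agrees with 1 − 4 = -3.
(K is a triangulation of a wedge of 4 circles.)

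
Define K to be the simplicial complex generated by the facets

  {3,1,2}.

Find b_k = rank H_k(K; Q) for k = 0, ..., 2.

b_0 = 1, b_1 = 0, b_2 = 0.

Fix the vertex order 1 < 2 < 3 and write every simplex with vertices in increasing order. Then dim K = 2 and the simplices of K are:

  0-simplices (3): [1], [2], [3]
  1-simplices (3): [1,2], [1,3], [2,3]
  2-simplices (1): [1,2,3]

giving chain groups C_0 ≅ Z^3, C_1 ≅ Z^3, C_2 ≅ Z^1.

The boundary map ∂_1: C_1 → C_0 sends each edge [p,q] (with p < q) to q − p. For instance
  ∂[2,3] = [3] − [2].
This gives a 3×3 integer matrix of rank 2; reducing to Smith normal form yields diagonal entries (1,1).

∂_2: C_2 → C_1 sends each 2-simplex [p,q,r] to [q,r] − [p,r] + [p,q]. For instance
  ∂[1,2,3] = [2,3] − [1,3] + [1,2].
The resulting 3×1 matrix has rank 1, and its Smith normal form has invariant factors (1).

From H_k ≅ ker(∂_k) / im(∂_{k+1}) we obtain:

  H_0: rank C_0 − rank ∂_1 = 3 − 2 = 1, and the invariant factors of ∂_1 are all 1, so H_0 ≅ Z.
  H_1: rank ker ∂_1 − rank ∂_2 = (3 − 2) − 1 = 0, and the invariant factors of ∂_2 are all 1, so H_1 ≅ 0.
  H_2: rank ker ∂_2 − rank ∂_3 = (1 − 1) − 0 = 0, and there is no ∂_3, so H_2 ≅ 0.

Hence the Betti numbers are b_0 = 1, b_1 = 0, b_2 = 0.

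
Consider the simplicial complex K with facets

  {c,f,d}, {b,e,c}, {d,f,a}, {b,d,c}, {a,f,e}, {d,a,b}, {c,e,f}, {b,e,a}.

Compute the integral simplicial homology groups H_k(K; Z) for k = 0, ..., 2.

H_0 = Z,  H_1 = 0,  H_2 = Z.

Take the total order a < b < c < d < e < f on the vertex set. Then K (dimension 2) consists of the simplices:

  0-simplices (6): a, b, c, d, e, f
  1-simplices (12): ab, ad, ae, af, bc, bd, be, cd, ce, cf, df, ef
  2-simplices (8): abd, abe, adf, aef, bcd, bce, cdf, cef

so the chain groups are C_0 ≅ Z^6, C_1 ≅ Z^12, C_2 ≅ Z^8.

∂_1: C_1 → C_0 maps an edge to its endpoints' difference, ∂[p,q] = q − p.
This gives a 6×12 integer matrix of rank 5; reducing to Smith normal form yields diagonal entries (1,1,1,1,1).

Boundary ∂_2: C_2 → C_1 acts by ∂[p,q,r] = [q,r] − [p,r] + [p,q]. For instance
  ∂cef = ef − cf + ce,
  ∂bcd = cd − bd + bc.
The 12×8 boundary matrix has rank 7 and Smith normal form diag(1,1,1,1,1,1,1).

Reading off H_k = ker ∂_k / im ∂_{k+1}:

  H_0: rank C_0 − rank ∂_1 = 6 − 5 = 1, and the invariant factors of ∂_1 are all 1, so H_0 = Z.
  H_1: rank ker ∂_1 − rank ∂_2 = (12 − 5) − 7 = 0, and the invariant factors of ∂_2 are all 1, so H_1 = 0.
  H_2: rank ker ∂_2 − rank ∂_3 = (8 − 7) − 0 = 1, and there is no ∂_3, so H_2 = Z.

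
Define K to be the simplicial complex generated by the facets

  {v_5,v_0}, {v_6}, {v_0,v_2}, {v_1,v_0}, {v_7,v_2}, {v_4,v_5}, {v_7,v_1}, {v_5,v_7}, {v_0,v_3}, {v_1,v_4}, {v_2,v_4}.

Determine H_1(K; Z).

K has 8 vertices, 10 edges.
rank ∂_1 = 6, rank ∂_2 = 0 ⇒ b_1 = 10 − 6 − 0 = 4. So H_1 ≅ Z^4.

H_1 ≅ Z^4.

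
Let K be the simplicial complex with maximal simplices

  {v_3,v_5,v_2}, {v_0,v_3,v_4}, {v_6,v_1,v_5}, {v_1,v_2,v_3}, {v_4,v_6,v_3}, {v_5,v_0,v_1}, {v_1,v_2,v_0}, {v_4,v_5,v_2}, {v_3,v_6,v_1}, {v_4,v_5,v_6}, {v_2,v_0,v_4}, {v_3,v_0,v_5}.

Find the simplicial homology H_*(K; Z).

H_0 = Z,  H_1 = Z/2,  H_2 = 0.

We work with the vertex ordering v_0 < v_1 < v_2 < v_3 < v_4 < v_5 < v_6. The simplices of K, each written with vertices in increasing order, are:

  0-simplices (7): [v_0], [v_1], [v_2], [v_3], [v_4], [v_5], [v_6]
  1-simplices (18): (18 of them)
  2-simplices (12): (12 of them)

Hence C_0 ≅ Z^7, C_1 ≅ Z^18, C_2 ≅ Z^12.

Boundary ∂_1: C_1 → C_0 sends each edge [p,q] (with p < q) to q − p.
The resulting 7×18 matrix has rank 6, and its Smith normal form has invariant factors (1,1,1,1,1,1).

The boundary map ∂_2: C_2 → C_1 maps a triangle to the signed sum of its edges. For instance
  ∂[v_0,v_2,v_4] = [v_2,v_4] − [v_0,v_4] + [v_0,v_2],
  ∂[v_2,v_4,v_5] = [v_4,v_5] − [v_2,v_5] + [v_2,v_4].
The resulting 18×12 matrix has rank 12, and its Smith normal form has invariant factors (1,1,1,1,1,1,1,1,1,1,1,2).

From H_k ≅ ker(∂_k) / im(∂_{k+1}) we obtain:

  H_0: rank C_0 − rank ∂_1 = 7 − 6 = 1, and the invariant factors of ∂_1 are all 1, so H_0 ≅ Z.
  H_1: rank ker ∂_1 − rank ∂_2 = (18 − 6) − 12 = 0, and ∂_2 has invariant factor 2 > 1, so H_1 ≅ Z/2.
  H_2: rank ker ∂_2 − rank ∂_3 = (12 − 12) − 0 = 0, and there is no ∂_3, so H_2 ≅ 0.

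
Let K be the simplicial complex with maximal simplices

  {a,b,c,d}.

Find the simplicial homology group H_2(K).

H_2 = 0.

Order the vertices as a < b < c < d. Listing each simplex with vertices in this order, K has dimension 3 with simplices:

  0-simplices (4): a, b, c, d
  1-simplices (6): ab, ac, ad, bc, bd, cd
  2-simplices (4): abc, abd, acd, bcd
  3-simplices (1): abcd

Hence C_0 ≅ Z^4, C_1 ≅ Z^6, C_2 ≅ Z^4, C_3 ≅ Z^1.

Boundary ∂_1: C_1 → C_0 sends each edge [p,q] (with p < q) to q − p.
As a 4×6 matrix over Z this has rank 3, with invariant factors (1,1,1).

Boundary ∂_2: C_2 → C_1 sends each 2-simplex [p,q,r] to [q,r] − [p,r] + [p,q]. For instance
  ∂bcd = cd − bd + bc,
  ∂abc = bc − ac + ab.
This gives a 6×4 integer matrix of rank 3; reducing to Smith normal form yields diagonal entries (1,1,1).

The boundary map ∂_3: C_3 → C_2 sends each 3-simplex σ to the alternating sum Σ_i (−1)^i (σ with its i-th vertex removed). For instance
  ∂abcd = bcd − acd + abd − abc.
This gives a 4×1 integer matrix of rank 1; reducing to Smith normal form yields diagonal entries (1).

Computing H_k = (kernel of ∂_k) / (image of ∂_{k+1}):

  H_2: rank ker ∂_2 − rank ∂_3 = (4 − 3) − 1 = 0, and the invariant factors of ∂_3 are all 1, so H_2 = 0.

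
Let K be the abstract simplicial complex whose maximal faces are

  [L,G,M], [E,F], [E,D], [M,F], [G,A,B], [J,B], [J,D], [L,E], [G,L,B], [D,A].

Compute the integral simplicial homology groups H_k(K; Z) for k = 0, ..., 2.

H_0 = Z,  H_1 = Z^3,  H_2 = 0.

We work with the vertex ordering A < B < D < E < F < G < J < L < M. The simplices of K, each written with vertices in increasing order, are:

  0-simplices (9): A, B, D, E, F, G, J, L, M
  1-simplices (14): AB, AD, AG, BG, BJ, BL, DE, DJ, EF, EL, FM, GL, GM, LM
  2-simplices (3): ABG, BGL, GLM

so the chain groups are C_0 ≅ Z^9, C_1 ≅ Z^14, C_2 ≅ Z^3.

∂_1: C_1 → C_0 is given by ∂[p,q] = [q] − [p]. For instance
  ∂DE = E − D.
The 9×14 boundary matrix has rank 8 and Smith normal form diag(1,1,1,1,1,1,1,1).

The boundary map ∂_2: C_2 → C_1 maps a triangle to the signed sum of its edges. For instance
  ∂ABG = BG − AG + AB,
  ∂BGL = GL − BL + BG.
As a 14×3 matrix over Z this has rank 3, with invariant factors (1,1,1).

Now H_k = ker ∂_k / im ∂_{k+1}, so:

  H_0: rank C_0 − rank ∂_1 = 9 − 8 = 1, and the invariant factors of ∂_1 are all 1, so H_0 = Z.
  H_1: rank ker ∂_1 − rank ∂_2 = (14 − 8) − 3 = 3, and the invariant factors of ∂_2 are all 1, so H_1 = Z^3.
  H_2: rank ker ∂_2 − rank ∂_3 = (3 − 3) − 0 = 0, and there is no ∂_3, so H_2 = 0.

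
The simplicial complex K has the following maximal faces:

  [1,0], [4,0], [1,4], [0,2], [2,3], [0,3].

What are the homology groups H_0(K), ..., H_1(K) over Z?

We work with the vertex ordering 0 < 1 < 2 < 3 < 4. The simplices of K, each written with vertices in increasing order, are:

  0-simplices (5): [0], [1], [2], [3], [4]
  1-simplices (6): [0,1], [0,2], [0,3], [0,4], [1,4], [2,3]

Hence C_0 ≅ Z^5, C_1 ≅ Z^6.

∂_1: C_1 → C_0 is given by ∂[p,q] = [q] − [p].
As a 5×6 matrix over Z this has rank 4, with invariant factors (1,1,1,1).

Reading off H_k = ker ∂_k / im ∂_{k+1}:

  H_0: rank C_0 − rank ∂_1 = 5 − 4 = 1, and the invariant factors of ∂_1 are all 1, so H_0 = Z.
  H_1: rank ker ∂_1 − rank ∂_2 = (6 − 4) − 0 = 2, and there is no ∂_2, so H_1 = Z^2.

As a check, the Euler characteristic is 5 − 6 = -1, which agrees with 1 − 2 = -1.

H_0 ≅ Z,  H_1 ≅ Z^2.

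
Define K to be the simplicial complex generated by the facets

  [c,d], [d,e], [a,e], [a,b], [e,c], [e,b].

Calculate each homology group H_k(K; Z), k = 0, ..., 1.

Take the total order a < b < c < d < e on the vertex set. Then K (dimension 1) consists of the simplices:

  0-simplices (5): a, b, c, d, e
  1-simplices (6): ab, ae, be, cd, ce, de

Hence C_0 ≅ Z^5, C_1 ≅ Z^6.

Boundary ∂_1: C_1 → C_0 is given by ∂[p,q] = [q] − [p].
As a 5×6 matrix over Z this has rank 4, with invariant factors (1,1,1,1).

From H_k ≅ ker(∂_k) / im(∂_{k+1}) we obtain:

  H_0: rank C_0 − rank ∂_1 = 5 − 4 = 1, and the invariant factors of ∂_1 are all 1, so H_0 ≅ Z.
  H_1: rank ker ∂_1 − rank ∂_2 = (6 − 4) − 0 = 2, and there is no ∂_2, so H_1 ≅ Z^2.

(K is a triangulation of a wedge of 2 circles.)

H_0 ≅ Z,  H_1 ≅ Z^2.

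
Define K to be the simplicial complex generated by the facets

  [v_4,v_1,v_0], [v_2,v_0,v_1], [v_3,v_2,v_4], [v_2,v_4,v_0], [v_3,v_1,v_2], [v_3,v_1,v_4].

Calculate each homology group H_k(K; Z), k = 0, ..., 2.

Fix the vertex order v_0 < v_1 < v_2 < v_3 < v_4 and write every simplex with vertices in increasing order. Then dim K = 2 and the simplices of K are:

  0-simplices (5): [v_0], [v_1], [v_2], [v_3], [v_4]
  1-simplices (9): [v_0,v_1], [v_0,v_2], [v_0,v_4], [v_1,v_2], [v_1,v_3], [v_1,v_4], [v_2,v_3], [v_2,v_4], [v_3,v_4]
  2-simplices (6): [v_0,v_1,v_2], [v_0,v_1,v_4], [v_0,v_2,v_4], [v_1,v_2,v_3], [v_1,v_3,v_4], [v_2,v_3,v_4]

giving chain groups C_0 ≅ Z^5, C_1 ≅ Z^9, C_2 ≅ Z^6.

∂_1: C_1 → C_0 is given by ∂[p,q] = [q] − [p].
As a 5×9 matrix over Z this has rank 4, with invariant factors (1,1,1,1).

The boundary map ∂_2: C_2 → C_1 maps a triangle to the signed sum of its edges. For instance
  ∂[v_0,v_2,v_4] = [v_2,v_4] − [v_0,v_4] + [v_0,v_2],
  ∂[v_1,v_2,v_3] = [v_2,v_3] − [v_1,v_3] + [v_1,v_2].
The 9×6 boundary matrix has rank 5 and Smith normal form diag(1,1,1,1,1).

Computing H_k = (kernel of ∂_k) / (image of ∂_{k+1}):

  H_0: rank C_0 − rank ∂_1 = 5 − 4 = 1, and the invariant factors of ∂_1 are all 1, so H_0 = Z.
  H_1: rank ker ∂_1 − rank ∂_2 = (9 − 4) − 5 = 0, and the invariant factors of ∂_2 are all 1, so H_1 = 0.
  H_2: rank ker ∂_2 − rank ∂_3 = (6 − 5) − 0 = 1, and there is no ∂_3, so H_2 = Z.

H_0 ≅ Z,  H_1 = 0,  H_2 ≅ Z.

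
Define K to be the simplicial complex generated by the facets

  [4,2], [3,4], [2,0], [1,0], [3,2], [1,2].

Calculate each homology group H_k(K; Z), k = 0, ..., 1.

H_0 ≅ Z,  H_1 ≅ Z^2.

We work with the vertex ordering 0 < 1 < 2 < 3 < 4. The simplices of K, each written with vertices in increasing order, are:

  0-simplices (5): [0], [1], [2], [3], [4]
  1-simplices (6): [0,1], [0,2], [1,2], [2,3], [2,4], [3,4]

Hence C_0 ≅ Z^5, C_1 ≅ Z^6.

Boundary ∂_1: C_1 → C_0 maps an edge to its endpoints' difference, ∂[p,q] = q − p.
The resulting 5×6 matrix has rank 4, and its Smith normal form has invariant factors (1,1,1,1).

Computing H_k = (kernel of ∂_k) / (image of ∂_{k+1}):

  H_0: rank C_0 − rank ∂_1 = 5 − 4 = 1, and the invariant factors of ∂_1 are all 1, so H_0 ≅ Z.
  H_1: rank ker ∂_1 − rank ∂_2 = (6 − 4) − 0 = 2, and there is no ∂_2, so H_1 ≅ Z^2.

As a check, the Euler characteristic is 5 − 6 = -1, which agrees with 1 − 2 = -1.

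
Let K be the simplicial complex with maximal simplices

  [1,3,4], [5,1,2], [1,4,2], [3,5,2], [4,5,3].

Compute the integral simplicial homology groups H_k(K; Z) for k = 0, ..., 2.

H_0 = Z,  H_1 = Z,  H_2 = 0.

Take the total order 1 < 2 < 3 < 4 < 5 on the vertex set. Then K (dimension 2) consists of the simplices:

  0-simplices (5): [1], [2], [3], [4], [5]
  1-simplices (10): [1,2], [1,3], [1,4], [1,5], [2,3], [2,4], [2,5], [3,4], [3,5], [4,5]
  2-simplices (5): [1,2,4], [1,2,5], [1,3,4], [2,3,5], [3,4,5]

so the chain groups are C_0 ≅ Z^5, C_1 ≅ Z^10, C_2 ≅ Z^5.

The boundary map ∂_1: C_1 → C_0 is given by ∂[p,q] = [q] − [p]. For instance
  ∂[2,4] = [4] − [2].
This gives a 5×10 integer matrix of rank 4; reducing to Smith normal form yields diagonal entries (1,1,1,1).

∂_2: C_2 → C_1 maps a triangle to the signed sum of its edges. For instance
  ∂[1,3,4] = [3,4] − [1,4] + [1,3],
  ∂[3,4,5] = [4,5] − [3,5] + [3,4].
As a 10×5 matrix over Z this has rank 5, with invariant factors (1,1,1,1,1).

Reading off H_k = ker ∂_k / im ∂_{k+1}:

  H_0: rank C_0 − rank ∂_1 = 5 − 4 = 1, and the invariant factors of ∂_1 are all 1, so H_0 = Z.
  H_1: rank ker ∂_1 − rank ∂_2 = (10 − 4) − 5 = 1, and the invariant factors of ∂_2 are all 1, so H_1 = Z.
  H_2: rank ker ∂_2 − rank ∂_3 = (5 − 5) − 0 = 0, and there is no ∂_3, so H_2 = 0.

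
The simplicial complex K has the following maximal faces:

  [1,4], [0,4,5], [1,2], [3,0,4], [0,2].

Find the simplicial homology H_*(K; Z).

Take the total order 0 < 1 < 2 < 3 < 4 < 5 on the vertex set. Then K (dimension 2) consists of the simplices:

  0-simplices (6): [0], [1], [2], [3], [4], [5]
  1-simplices (8): [0,2], [0,3], [0,4], [0,5], [1,2], [1,4], [3,4], [4,5]
  2-simplices (2): [0,3,4], [0,4,5]

Hence C_0 ≅ Z^6, C_1 ≅ Z^8, C_2 ≅ Z^2.

Boundary ∂_1: C_1 → C_0 is given by ∂[p,q] = [q] − [p]. For instance
  ∂[0,3] = [3] − [0].
This gives a 6×8 integer matrix of rank 5; reducing to Smith normal form yields diagonal entries (1,1,1,1,1).

∂_2: C_2 → C_1 maps a triangle to the signed sum of its edges. For instance
  ∂[0,4,5] = [4,5] − [0,5] + [0,4],
  ∂[0,3,4] = [3,4] − [0,4] + [0,3].
The 8×2 boundary matrix has rank 2 and Smith normal form diag(1,1).

From H_k ≅ ker(∂_k) / im(∂_{k+1}) we obtain:

  H_0: rank C_0 − rank ∂_1 = 6 − 5 = 1, and the invariant factors of ∂_1 are all 1, so H_0 ≅ Z.
  H_1: rank ker ∂_1 − rank ∂_2 = (8 − 5) − 2 = 1, and the invariant factors of ∂_2 are all 1, so H_1 ≅ Z.
  H_2: rank ker ∂_2 − rank ∂_3 = (2 − 2) − 0 = 0, and there is no ∂_3, so H_2 ≅ 0.

H_0 ≅ Z,  H_1 ≅ Z,  H_2 = 0.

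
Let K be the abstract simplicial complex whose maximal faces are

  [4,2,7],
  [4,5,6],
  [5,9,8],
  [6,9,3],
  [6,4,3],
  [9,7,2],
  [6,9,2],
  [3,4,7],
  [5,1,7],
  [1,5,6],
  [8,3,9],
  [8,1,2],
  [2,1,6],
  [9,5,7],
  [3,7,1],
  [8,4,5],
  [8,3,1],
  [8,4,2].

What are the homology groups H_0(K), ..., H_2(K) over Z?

H_0 = Z,  H_1 = Z^2,  H_2 = Z.

Take the total order 1 < 2 < 3 < 4 < 5 < 6 < 7 < 8 < 9 on the vertex set. Then K (dimension 2) consists of the simplices:

  0-simplices (9): [1], [2], [3], [4], [5], [6], [7], [8], [9]
  1-simplices (27): (27 of them)
  2-simplices (18): [1,2,6], [1,2,8], [1,3,7], [1,3,8], [1,5,6], [1,5,7], [2,4,7], [2,4,8], [2,6,9], [2,7,9], [3,4,6], [3,4,7], [3,6,9], [3,8,9], [4,5,6], [4,5,8], [5,7,9], [5,8,9]

giving chain groups C_0 ≅ Z^9, C_1 ≅ Z^27, C_2 ≅ Z^18.

The boundary map ∂_1: C_1 → C_0 maps an edge to its endpoints' difference, ∂[p,q] = q − p. For instance
  ∂[4,8] = [8] − [4].
As a 9×27 matrix over Z this has rank 8, with invariant factors (1,1,1,1,1,1,1,1).

Boundary ∂_2: C_2 → C_1 acts by ∂[p,q,r] = [q,r] − [p,r] + [p,q]. For instance
  ∂[3,4,6] = [4,6] − [3,6] + [3,4],
  ∂[1,5,7] = [5,7] − [1,7] + [1,5].
The resulting 27×18 matrix has rank 17, and its Smith normal form has invariant factors (1,1,1,1,1,1,1,1,1,1,1,1,1,1,1,1,1).

Reading off H_k = ker ∂_k / im ∂_{k+1}:

  H_0: rank C_0 − rank ∂_1 = 9 − 8 = 1, and the invariant factors of ∂_1 are all 1, so H_0 = Z.
  H_1: rank ker ∂_1 − rank ∂_2 = (27 − 8) − 17 = 2, and the invariant factors of ∂_2 are all 1, so H_1 = Z^2.
  H_2: rank ker ∂_2 − rank ∂_3 = (18 − 17) − 0 = 1, and there is no ∂_3, so H_2 = Z.

(K is a triangulation of the torus T^2.)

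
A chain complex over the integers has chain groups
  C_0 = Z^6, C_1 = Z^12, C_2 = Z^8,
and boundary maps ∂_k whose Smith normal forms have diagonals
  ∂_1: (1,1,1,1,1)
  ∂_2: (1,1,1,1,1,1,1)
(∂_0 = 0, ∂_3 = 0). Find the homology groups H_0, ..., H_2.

H_0: b_0 = 6 − 0 − 5 = 1; torsion from ∂_1 factors > 1: none. So H_0 = Z.
H_1: b_1 = 12 − 5 − 7 = 0; torsion from ∂_2 factors > 1: none. So H_1 = 0.
H_2: b_2 = 8 − 7 − 0 = 1; torsion from ∂_3 factors > 1: none. So H_2 = Z.

H_0 = Z,  H_1 = 0,  H_2 = Z.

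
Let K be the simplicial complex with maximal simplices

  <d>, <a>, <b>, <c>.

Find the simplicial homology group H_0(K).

Take the total order a < b < c < d on the vertex set. Then K (dimension 0) consists of the simplices:

  0-simplices (4): a, b, c, d

Hence C_0 ≅ Z^4.

Computing H_k = (kernel of ∂_k) / (image of ∂_{k+1}):

  H_0: rank C_0 − rank ∂_1 = 4 − 0 = 4, and there is no ∂_1, so H_0 ≅ Z^4.

H_0 ≅ Z^4.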